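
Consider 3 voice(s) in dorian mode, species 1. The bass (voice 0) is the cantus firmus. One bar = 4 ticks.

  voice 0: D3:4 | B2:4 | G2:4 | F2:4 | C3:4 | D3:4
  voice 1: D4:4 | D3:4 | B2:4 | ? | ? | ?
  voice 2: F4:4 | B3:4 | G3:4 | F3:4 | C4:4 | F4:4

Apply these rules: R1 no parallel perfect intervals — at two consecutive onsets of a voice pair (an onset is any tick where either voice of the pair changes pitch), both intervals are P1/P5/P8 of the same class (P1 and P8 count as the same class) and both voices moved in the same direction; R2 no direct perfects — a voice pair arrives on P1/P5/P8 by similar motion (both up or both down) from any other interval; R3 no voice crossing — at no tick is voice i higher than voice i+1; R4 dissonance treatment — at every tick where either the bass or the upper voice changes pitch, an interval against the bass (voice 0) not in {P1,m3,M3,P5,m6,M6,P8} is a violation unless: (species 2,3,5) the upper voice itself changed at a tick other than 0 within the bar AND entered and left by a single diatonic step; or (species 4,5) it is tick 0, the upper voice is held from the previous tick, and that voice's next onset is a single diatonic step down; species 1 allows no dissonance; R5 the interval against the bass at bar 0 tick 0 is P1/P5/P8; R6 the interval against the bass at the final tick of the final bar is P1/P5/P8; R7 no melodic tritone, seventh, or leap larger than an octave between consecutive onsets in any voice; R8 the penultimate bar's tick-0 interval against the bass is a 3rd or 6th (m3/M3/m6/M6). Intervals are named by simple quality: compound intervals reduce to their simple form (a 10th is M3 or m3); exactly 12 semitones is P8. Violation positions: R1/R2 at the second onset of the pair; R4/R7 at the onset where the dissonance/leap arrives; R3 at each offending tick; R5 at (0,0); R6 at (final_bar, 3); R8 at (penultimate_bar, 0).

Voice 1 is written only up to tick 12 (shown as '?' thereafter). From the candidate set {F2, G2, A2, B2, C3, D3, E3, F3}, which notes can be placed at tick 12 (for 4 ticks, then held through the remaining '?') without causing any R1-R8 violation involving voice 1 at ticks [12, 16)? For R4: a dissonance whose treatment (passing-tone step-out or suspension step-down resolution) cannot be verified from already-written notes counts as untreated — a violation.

{A2, C3, D3}

F2: violates R2,R7
G2: violates R4
A2: legal
B2: violates R4
C3: legal
D3: legal
E3: violates R4
F3: violates R7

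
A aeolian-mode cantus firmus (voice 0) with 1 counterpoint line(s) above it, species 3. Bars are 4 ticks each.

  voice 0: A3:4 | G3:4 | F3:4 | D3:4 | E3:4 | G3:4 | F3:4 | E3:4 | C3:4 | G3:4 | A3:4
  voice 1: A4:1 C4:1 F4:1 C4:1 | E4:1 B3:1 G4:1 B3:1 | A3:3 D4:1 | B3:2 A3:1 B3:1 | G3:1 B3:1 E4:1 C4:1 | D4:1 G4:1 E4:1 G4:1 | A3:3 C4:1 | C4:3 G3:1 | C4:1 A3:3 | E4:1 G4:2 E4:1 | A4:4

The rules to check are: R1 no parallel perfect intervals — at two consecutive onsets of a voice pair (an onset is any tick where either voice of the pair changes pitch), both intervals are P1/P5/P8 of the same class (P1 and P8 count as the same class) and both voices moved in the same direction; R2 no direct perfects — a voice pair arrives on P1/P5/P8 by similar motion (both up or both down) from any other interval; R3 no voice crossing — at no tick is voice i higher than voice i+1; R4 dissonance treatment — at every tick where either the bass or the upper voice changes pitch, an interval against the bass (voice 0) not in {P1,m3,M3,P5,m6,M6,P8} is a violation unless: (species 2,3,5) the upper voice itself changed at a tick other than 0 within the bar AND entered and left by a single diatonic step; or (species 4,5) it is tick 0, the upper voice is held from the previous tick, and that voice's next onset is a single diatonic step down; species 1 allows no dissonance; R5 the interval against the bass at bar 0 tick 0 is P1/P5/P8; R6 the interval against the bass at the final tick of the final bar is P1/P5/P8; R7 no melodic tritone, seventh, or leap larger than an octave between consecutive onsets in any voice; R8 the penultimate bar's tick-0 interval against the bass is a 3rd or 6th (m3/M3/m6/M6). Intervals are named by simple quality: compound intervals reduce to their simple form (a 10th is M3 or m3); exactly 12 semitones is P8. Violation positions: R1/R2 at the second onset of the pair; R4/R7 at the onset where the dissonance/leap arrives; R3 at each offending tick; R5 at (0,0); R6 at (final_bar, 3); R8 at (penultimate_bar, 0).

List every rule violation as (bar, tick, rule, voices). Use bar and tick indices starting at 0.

bar 0: v0=A3 v1=A4 downbeat P8
bar 1: v0=G3 v1=E4 downbeat M6
bar 2: v0=F3 v1=A3 downbeat M3
bar 3: v0=D3 v1=B3 downbeat M6
bar 4: v0=E3 v1=G3 downbeat m3
bar 5: v0=G3 v1=D4 downbeat P5
bar 6: v0=F3 v1=A3 downbeat M3
bar 7: v0=E3 v1=C4 downbeat m6
bar 8: v0=C3 v1=C4 downbeat P8
bar 9: v0=G3 v1=E4 downbeat M6
bar 10: v0=A3 v1=A4 downbeat P8
  -> R2 @ bar 5 tick 0 v(0, 1): E3/C4 m6 -> G3/D4 P5 similar
  -> R7 @ bar 6 tick 0 v(1,): G4->A3 leap 10st
  -> R2 @ bar 10 tick 0 v(0, 1): G3/E4 M6 -> A3/A4 P8 similar

(5, 0, R2, (0, 1))
(6, 0, R7, (1,))
(10, 0, R2, (0, 1))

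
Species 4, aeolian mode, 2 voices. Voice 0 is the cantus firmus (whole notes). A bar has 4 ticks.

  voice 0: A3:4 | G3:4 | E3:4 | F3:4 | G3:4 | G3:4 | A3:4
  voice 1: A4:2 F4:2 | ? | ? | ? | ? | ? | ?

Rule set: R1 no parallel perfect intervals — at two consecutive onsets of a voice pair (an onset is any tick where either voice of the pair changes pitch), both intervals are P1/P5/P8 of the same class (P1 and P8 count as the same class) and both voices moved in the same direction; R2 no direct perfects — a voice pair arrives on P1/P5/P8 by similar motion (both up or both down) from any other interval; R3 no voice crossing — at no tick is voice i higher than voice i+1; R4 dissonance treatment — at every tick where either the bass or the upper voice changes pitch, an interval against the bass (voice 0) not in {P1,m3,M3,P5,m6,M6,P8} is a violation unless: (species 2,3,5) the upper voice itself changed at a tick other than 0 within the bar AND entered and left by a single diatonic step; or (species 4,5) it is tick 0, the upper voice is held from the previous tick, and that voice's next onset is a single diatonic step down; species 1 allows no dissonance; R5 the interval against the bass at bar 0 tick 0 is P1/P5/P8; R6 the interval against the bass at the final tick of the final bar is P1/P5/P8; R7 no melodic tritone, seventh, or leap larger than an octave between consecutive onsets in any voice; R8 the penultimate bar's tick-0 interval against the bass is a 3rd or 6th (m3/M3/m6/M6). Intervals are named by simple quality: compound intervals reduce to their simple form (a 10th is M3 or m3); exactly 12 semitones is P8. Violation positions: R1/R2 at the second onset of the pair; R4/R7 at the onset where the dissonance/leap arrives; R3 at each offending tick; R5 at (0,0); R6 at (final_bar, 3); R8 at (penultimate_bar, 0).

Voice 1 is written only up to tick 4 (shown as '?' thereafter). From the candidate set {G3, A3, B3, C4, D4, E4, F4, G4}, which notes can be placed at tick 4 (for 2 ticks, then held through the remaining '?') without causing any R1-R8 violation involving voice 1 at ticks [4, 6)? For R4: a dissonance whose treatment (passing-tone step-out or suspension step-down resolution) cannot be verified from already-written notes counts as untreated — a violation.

{E4, G4}

G3: violates R2,R7
A3: violates R4
B3: violates R7
C4: violates R4
D4: violates R2
E4: legal
F4: violates R4
G4: legal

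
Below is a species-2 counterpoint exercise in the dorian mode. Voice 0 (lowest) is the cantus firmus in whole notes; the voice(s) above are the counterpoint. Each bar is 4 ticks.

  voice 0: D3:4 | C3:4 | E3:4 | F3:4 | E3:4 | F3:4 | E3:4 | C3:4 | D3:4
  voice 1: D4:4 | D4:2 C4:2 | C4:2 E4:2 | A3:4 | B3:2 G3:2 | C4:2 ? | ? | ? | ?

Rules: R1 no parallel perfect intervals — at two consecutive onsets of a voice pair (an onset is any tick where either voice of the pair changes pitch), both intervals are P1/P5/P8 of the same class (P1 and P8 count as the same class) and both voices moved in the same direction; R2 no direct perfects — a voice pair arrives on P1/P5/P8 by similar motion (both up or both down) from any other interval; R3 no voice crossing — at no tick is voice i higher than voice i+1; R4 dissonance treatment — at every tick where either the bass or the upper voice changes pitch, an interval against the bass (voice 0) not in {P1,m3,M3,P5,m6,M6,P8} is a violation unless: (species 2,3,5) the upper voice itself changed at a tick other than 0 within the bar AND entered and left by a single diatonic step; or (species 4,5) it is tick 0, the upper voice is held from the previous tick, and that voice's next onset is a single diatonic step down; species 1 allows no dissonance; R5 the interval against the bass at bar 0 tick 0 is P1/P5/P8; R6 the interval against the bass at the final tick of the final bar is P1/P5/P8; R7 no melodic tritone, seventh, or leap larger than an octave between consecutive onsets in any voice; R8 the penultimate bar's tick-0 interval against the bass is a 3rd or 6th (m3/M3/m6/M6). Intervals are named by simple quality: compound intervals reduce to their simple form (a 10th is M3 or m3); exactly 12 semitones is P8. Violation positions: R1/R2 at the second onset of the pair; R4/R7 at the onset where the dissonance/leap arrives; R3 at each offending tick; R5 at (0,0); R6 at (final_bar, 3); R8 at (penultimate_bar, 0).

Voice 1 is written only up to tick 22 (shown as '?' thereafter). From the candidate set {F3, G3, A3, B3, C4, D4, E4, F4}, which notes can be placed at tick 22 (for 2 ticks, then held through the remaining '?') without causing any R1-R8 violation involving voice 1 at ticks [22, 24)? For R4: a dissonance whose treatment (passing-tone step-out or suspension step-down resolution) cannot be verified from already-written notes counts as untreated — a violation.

F3: legal
G3: violates R4
A3: legal
B3: violates R4
C4: legal
D4: legal
E4: violates R4
F4: legal

{A3, C4, D4, F3, F4}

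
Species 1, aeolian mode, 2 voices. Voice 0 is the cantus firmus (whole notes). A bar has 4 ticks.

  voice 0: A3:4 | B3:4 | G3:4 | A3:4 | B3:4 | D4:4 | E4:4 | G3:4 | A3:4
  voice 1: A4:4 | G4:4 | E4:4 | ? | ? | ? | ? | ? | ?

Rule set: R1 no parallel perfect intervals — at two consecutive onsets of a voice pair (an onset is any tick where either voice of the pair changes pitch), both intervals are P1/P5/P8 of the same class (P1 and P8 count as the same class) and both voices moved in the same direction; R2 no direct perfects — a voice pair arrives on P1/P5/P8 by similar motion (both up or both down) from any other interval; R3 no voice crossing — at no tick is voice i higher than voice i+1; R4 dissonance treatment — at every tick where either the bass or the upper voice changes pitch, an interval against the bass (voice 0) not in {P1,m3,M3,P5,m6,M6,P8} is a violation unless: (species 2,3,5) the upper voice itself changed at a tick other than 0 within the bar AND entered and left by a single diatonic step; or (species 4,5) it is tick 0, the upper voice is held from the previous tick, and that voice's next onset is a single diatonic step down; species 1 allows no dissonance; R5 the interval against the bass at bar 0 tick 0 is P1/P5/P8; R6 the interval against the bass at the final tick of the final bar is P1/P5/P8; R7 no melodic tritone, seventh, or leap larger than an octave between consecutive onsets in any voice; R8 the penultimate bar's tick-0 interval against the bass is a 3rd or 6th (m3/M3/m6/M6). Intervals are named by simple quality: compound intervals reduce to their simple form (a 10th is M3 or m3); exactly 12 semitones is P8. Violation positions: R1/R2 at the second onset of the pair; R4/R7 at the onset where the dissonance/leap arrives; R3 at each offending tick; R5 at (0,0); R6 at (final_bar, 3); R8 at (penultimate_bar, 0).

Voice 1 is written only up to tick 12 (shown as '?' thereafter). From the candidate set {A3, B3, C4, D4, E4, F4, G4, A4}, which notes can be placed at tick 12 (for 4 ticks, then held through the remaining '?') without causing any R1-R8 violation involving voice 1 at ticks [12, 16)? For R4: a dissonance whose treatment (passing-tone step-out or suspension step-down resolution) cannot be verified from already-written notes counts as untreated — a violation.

{A3, C4, E4, F4}

A3: legal
B3: violates R4
C4: legal
D4: violates R4
E4: legal
F4: legal
G4: violates R4
A4: violates R2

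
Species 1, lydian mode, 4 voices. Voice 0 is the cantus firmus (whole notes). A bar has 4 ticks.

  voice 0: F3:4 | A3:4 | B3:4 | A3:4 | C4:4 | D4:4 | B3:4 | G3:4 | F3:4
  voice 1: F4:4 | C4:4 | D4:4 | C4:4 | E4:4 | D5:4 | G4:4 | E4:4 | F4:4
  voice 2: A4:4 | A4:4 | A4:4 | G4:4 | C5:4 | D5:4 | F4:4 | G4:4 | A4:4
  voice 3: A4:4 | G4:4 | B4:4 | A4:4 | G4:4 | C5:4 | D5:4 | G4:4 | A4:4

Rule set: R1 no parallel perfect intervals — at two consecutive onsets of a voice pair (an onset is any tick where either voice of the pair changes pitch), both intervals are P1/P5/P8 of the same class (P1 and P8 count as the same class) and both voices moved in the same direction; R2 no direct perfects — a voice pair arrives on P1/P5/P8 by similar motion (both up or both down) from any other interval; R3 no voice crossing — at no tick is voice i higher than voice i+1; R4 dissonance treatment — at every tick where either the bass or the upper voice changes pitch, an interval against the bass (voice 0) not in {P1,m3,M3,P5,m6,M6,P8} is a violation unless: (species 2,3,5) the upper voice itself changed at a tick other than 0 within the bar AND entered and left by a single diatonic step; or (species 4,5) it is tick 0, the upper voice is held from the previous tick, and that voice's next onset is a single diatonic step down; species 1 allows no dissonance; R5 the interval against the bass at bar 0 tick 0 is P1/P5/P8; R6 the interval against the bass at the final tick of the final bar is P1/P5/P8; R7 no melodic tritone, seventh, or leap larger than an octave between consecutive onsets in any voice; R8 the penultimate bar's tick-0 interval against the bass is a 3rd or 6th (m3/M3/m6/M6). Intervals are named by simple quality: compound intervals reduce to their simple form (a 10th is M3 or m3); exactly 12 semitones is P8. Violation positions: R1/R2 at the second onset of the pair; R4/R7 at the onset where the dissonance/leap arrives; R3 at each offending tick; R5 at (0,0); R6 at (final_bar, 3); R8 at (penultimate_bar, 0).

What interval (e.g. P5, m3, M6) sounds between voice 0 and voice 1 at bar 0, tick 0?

P8

voice 0=F3 voice 1=F4 -> P8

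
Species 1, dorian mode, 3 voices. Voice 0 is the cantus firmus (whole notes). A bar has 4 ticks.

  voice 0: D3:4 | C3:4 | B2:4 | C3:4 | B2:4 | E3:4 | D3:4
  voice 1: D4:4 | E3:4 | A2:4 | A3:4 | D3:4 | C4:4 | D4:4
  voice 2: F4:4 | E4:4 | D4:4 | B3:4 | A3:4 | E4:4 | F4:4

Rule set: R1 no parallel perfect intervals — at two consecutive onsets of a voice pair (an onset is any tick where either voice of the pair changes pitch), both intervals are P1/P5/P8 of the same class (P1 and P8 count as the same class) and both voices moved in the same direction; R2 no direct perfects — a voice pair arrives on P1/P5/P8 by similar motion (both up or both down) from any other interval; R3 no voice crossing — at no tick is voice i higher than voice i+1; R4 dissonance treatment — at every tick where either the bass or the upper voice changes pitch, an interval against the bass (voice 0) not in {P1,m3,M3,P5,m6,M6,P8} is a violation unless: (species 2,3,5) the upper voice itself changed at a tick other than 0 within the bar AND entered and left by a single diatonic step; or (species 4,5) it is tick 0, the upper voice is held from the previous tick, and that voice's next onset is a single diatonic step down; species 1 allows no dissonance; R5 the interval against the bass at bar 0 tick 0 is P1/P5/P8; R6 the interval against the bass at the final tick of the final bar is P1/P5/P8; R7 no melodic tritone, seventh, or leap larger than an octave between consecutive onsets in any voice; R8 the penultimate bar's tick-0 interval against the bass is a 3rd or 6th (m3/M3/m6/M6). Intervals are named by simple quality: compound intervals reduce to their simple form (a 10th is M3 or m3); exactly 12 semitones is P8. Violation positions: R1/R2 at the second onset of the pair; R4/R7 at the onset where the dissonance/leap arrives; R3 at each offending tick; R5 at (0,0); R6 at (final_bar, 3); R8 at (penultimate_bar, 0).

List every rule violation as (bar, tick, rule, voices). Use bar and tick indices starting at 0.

(0, 0, R5, (0, 2))
(1, 0, R2, (1, 2))
(1, 0, R7, (1,))
(2, 0, R3, (0, 1))
(2, 0, R4, (0, 1))
(2, 1, R3, (0, 1))
(2, 2, R3, (0, 1))
(2, 3, R3, (0, 1))
(3, 0, R4, (0, 2))
(4, 0, R2, (1, 2))
(4, 0, R4, (0, 2))
(5, 0, R2, (0, 2))
(5, 0, R7, (1,))
(5, 0, R8, (0, 2))
(6, 3, R6, (0, 2))

bar 0: v0=D3 v1=D4 v2=F4 downbeat m3
bar 1: v0=C3 v1=E3 v2=E4 downbeat M3
bar 2: v0=B2 v1=A2 v2=D4 downbeat m3
bar 3: v0=C3 v1=A3 v2=B3 downbeat M7
bar 4: v0=B2 v1=D3 v2=A3 downbeat m7
bar 5: v0=E3 v1=C4 v2=E4 downbeat P8
bar 6: v0=D3 v1=D4 v2=F4 downbeat m3
  -> R5 @ bar 0 tick 0 v(0, 2): opens on m3
  -> R2 @ bar 1 tick 0 v(1, 2): D4/F4 m3 -> E3/E4 P8 similar
  -> R7 @ bar 1 tick 0 v(1,): D4->E3 leap 10st
  -> R3 @ bar 2 tick 0 v(0, 1): B2 above A2
  -> R4 @ bar 2 tick 0 v(0, 1): B2/A2 M2 untreated
  -> R3 @ bar 2 tick 1 v(0, 1): B2 above A2
  -> R3 @ bar 2 tick 2 v(0, 1): B2 above A2
  -> R3 @ bar 2 tick 3 v(0, 1): B2 above A2
  -> R4 @ bar 3 tick 0 v(0, 2): C3/B3 M7 untreated
  -> R2 @ bar 4 tick 0 v(1, 2): A3/B3 M2 -> D3/A3 P5 similar
  -> R4 @ bar 4 tick 0 v(0, 2): B2/A3 m7 untreated
  -> R2 @ bar 5 tick 0 v(0, 2): B2/A3 m7 -> E3/E4 P8 similar
  -> R7 @ bar 5 tick 0 v(1,): D3->C4 leap 10st
  -> R8 @ bar 5 tick 0 v(0, 2): penult P8 not 3rd/6th
  -> R6 @ bar 6 tick 3 v(0, 2): closes on m3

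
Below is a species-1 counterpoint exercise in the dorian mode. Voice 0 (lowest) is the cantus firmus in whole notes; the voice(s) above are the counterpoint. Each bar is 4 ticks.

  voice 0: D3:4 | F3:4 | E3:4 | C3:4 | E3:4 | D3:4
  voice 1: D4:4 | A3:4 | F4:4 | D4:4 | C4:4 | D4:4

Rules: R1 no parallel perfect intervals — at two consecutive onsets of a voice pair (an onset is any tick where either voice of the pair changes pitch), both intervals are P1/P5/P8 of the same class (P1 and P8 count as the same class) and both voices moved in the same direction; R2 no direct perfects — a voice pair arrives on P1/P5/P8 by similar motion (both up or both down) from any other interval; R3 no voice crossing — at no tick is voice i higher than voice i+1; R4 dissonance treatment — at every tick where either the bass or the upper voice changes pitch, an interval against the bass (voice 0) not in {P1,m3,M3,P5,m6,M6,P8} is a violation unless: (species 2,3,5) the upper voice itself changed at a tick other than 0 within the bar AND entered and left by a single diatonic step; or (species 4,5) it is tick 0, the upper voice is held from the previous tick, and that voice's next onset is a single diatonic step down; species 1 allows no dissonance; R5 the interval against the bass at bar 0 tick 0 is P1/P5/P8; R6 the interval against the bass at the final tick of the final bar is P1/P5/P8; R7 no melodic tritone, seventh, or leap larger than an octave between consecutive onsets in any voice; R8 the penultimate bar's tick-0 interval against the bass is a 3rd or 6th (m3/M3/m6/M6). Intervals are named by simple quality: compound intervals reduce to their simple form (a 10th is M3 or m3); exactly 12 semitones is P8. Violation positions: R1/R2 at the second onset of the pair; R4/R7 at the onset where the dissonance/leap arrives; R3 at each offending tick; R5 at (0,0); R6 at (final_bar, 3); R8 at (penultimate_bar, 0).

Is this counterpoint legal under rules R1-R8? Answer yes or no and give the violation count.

bar 0: v0=D3 v1=D4 (P8)
bar 1: v0=F3 v1=A3 (M3)
bar 2: v0=E3 v1=F4 (m2)
bar 3: v0=C3 v1=D4 (M2)
bar 4: v0=E3 v1=C4 (m6)
bar 5: v0=D3 v1=D4 (P8)
  R4 @ bar2.0: E3/F4 m2 untreated
  R4 @ bar3.0: C3/D4 M2 untreated

No (2 violations)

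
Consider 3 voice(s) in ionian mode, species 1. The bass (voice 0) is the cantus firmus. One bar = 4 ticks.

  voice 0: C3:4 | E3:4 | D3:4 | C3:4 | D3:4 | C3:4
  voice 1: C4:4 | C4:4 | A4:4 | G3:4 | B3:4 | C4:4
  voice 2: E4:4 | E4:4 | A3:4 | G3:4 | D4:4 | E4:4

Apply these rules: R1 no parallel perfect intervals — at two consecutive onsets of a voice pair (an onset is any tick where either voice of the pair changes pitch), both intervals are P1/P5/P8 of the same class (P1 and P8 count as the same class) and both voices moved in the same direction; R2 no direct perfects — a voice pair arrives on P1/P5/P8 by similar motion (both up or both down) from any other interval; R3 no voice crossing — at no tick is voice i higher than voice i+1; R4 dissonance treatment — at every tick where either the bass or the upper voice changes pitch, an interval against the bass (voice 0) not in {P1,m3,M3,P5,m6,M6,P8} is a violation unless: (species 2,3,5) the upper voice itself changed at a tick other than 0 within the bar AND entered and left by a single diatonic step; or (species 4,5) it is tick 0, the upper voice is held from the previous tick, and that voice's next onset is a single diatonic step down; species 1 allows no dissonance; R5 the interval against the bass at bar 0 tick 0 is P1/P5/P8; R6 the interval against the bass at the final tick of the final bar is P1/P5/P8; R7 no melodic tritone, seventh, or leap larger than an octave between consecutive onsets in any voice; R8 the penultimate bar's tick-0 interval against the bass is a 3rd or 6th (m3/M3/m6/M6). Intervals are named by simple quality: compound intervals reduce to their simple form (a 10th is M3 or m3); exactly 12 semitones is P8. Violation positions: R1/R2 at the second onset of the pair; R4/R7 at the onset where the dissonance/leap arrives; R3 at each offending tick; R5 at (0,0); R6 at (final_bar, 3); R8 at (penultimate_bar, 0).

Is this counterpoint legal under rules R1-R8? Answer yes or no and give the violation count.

No (13 violations)

bar 0: v0=C3 v1=C4 v2=E4 (M3)
bar 1: v0=E3 v1=C4 v2=E4 (P8)
bar 2: v0=D3 v1=A4 v2=A3 (P5)
bar 3: v0=C3 v1=G3 v2=G3 (P5)
bar 4: v0=D3 v1=B3 v2=D4 (P8)
bar 5: v0=C3 v1=C4 v2=E4 (M3)
  R5 @ bar0.0: opens on M3
  R2 @ bar2.0: E3/E4 P8 -> D3/A3 P5 similar
  R3 @ bar2.0: A4 above A3
  R3 @ bar2.1: A4 above A3
  R3 @ bar2.2: A4 above A3
  R3 @ bar2.3: A4 above A3
  R1 @ bar3.0: D3/A4 P5 -> C3/G3 P5 similar
  R1 @ bar3.0: D3/A3 P5 -> C3/G3 P5 similar
  R1 @ bar3.0: A4/A3 P8 -> G3/G3 P1 similar
  R7 @ bar3.0: A4->G3 leap 14st
  R2 @ bar4.0: C3/G3 P5 -> D3/D4 P8 similar
  R8 @ bar4.0: penult P8 not 3rd/6th
  R6 @ bar5.3: closes on M3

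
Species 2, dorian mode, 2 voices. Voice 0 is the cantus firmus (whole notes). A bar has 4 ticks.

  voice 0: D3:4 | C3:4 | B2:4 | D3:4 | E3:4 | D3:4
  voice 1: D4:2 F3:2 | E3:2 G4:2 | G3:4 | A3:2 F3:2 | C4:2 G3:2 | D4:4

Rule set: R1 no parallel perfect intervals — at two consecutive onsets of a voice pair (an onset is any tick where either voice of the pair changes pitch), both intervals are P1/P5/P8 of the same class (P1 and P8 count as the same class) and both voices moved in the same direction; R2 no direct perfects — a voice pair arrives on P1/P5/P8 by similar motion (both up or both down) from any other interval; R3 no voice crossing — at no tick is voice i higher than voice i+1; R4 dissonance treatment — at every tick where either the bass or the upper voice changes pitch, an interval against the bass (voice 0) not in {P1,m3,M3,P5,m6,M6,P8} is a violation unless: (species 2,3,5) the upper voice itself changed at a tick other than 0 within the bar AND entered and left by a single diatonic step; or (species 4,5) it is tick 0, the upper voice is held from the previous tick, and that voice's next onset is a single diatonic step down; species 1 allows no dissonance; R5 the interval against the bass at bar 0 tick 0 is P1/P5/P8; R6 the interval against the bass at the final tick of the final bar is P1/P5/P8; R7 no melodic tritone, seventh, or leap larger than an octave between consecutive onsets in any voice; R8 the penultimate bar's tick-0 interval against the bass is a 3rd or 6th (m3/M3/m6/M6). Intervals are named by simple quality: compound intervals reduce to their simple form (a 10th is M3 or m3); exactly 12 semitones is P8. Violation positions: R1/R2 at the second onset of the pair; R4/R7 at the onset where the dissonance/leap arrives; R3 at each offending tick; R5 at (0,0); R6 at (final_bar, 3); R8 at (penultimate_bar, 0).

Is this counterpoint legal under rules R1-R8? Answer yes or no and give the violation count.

bar 0: v0=D3 v1=D4 (P8)
bar 1: v0=C3 v1=E3 (M3)
bar 2: v0=B2 v1=G3 (m6)
bar 3: v0=D3 v1=A3 (P5)
bar 4: v0=E3 v1=C4 (m6)
bar 5: v0=D3 v1=D4 (P8)
  R7 @ bar1.2: E3->G4 leap 15st
  R2 @ bar3.0: B2/G3 m6 -> D3/A3 P5 similar

No (2 violations)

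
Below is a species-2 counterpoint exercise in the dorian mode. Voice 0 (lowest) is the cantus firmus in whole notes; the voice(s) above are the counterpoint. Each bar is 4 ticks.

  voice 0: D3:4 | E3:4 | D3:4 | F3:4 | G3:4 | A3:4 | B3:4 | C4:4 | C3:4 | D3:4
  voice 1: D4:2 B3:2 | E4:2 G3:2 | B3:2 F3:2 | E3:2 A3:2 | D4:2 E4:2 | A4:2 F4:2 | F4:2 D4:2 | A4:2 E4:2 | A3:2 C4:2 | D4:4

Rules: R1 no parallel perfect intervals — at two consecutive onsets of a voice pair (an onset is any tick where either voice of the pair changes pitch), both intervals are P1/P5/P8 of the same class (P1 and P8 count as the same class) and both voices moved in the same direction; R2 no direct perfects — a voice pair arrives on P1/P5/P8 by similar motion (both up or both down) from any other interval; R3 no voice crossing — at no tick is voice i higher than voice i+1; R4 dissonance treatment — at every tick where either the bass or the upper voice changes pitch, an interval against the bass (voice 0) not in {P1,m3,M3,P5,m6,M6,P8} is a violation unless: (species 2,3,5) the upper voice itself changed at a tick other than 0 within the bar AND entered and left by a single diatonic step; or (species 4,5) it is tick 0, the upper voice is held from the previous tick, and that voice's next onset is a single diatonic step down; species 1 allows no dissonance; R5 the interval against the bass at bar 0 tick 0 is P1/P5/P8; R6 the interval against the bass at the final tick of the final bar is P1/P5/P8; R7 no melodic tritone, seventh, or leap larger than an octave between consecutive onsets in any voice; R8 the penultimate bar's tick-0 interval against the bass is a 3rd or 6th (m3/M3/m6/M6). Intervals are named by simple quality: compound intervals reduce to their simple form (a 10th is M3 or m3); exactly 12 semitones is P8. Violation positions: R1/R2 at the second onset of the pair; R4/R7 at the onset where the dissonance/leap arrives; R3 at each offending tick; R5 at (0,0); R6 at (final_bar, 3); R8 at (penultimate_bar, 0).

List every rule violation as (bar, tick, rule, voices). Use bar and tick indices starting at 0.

bar 0: v0=D3 v1=D4 downbeat P8
bar 1: v0=E3 v1=E4 downbeat P8
bar 2: v0=D3 v1=B3 downbeat M6
bar 3: v0=F3 v1=E3 downbeat m2
bar 4: v0=G3 v1=D4 downbeat P5
bar 5: v0=A3 v1=A4 downbeat P8
bar 6: v0=B3 v1=F4 downbeat TT
bar 7: v0=C4 v1=A4 downbeat M6
bar 8: v0=C3 v1=A3 downbeat M6
bar 9: v0=D3 v1=D4 downbeat P8
  -> R2 @ bar 1 tick 0 v(0, 1): D3/B3 M6 -> E3/E4 P8 similar
  -> R7 @ bar 2 tick 2 v(1,): B3->F3 leap 6st
  -> R3 @ bar 3 tick 0 v(0, 1): F3 above E3
  -> R4 @ bar 3 tick 0 v(0, 1): F3/E3 m2 untreated
  -> R3 @ bar 3 tick 1 v(0, 1): F3 above E3
  -> R2 @ bar 4 tick 0 v(0, 1): F3/A3 M3 -> G3/D4 P5 similar
  -> R2 @ bar 5 tick 0 v(0, 1): G3/E4 M6 -> A3/A4 P8 similar
  -> R4 @ bar 6 tick 0 v(0, 1): B3/F4 TT untreated
  -> R1 @ bar 9 tick 0 v(0, 1): C3/C4 P8 -> D3/D4 P8 similar

(1, 0, R2, (0, 1))
(2, 2, R7, (1,))
(3, 0, R3, (0, 1))
(3, 0, R4, (0, 1))
(3, 1, R3, (0, 1))
(4, 0, R2, (0, 1))
(5, 0, R2, (0, 1))
(6, 0, R4, (0, 1))
(9, 0, R1, (0, 1))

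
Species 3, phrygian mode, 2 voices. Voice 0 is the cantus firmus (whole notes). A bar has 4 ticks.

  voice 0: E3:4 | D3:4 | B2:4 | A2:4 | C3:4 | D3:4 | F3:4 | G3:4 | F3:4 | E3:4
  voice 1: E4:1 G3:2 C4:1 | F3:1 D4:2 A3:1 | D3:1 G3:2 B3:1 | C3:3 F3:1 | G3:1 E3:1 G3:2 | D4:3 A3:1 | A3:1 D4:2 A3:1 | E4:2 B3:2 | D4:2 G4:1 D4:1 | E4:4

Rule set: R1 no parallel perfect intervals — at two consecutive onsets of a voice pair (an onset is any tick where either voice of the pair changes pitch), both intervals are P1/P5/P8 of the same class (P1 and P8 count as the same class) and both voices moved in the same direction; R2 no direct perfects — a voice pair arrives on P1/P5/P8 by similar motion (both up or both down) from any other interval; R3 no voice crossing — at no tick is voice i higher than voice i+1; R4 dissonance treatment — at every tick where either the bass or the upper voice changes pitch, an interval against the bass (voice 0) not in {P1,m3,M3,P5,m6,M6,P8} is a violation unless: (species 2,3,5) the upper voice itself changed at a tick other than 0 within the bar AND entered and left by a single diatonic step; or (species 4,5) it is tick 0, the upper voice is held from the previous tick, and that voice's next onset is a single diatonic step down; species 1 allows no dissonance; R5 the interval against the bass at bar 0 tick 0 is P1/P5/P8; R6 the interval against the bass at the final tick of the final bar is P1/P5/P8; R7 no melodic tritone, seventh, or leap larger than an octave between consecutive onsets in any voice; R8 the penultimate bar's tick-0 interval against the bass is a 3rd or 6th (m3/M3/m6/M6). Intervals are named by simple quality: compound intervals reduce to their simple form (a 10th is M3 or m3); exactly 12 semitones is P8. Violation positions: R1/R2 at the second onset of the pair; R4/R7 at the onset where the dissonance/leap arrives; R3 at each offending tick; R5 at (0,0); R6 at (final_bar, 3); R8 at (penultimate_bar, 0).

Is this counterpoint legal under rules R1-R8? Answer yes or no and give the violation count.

No (4 violations)

bar 0: v0=E3 v1=E4 (P8)
bar 1: v0=D3 v1=F3 (m3)
bar 2: v0=B2 v1=D3 (m3)
bar 3: v0=A2 v1=C3 (m3)
bar 4: v0=C3 v1=G3 (P5)
bar 5: v0=D3 v1=D4 (P8)
bar 6: v0=F3 v1=A3 (M3)
bar 7: v0=G3 v1=E4 (M6)
bar 8: v0=F3 v1=D4 (M6)
bar 9: v0=E3 v1=E4 (P8)
  R7 @ bar3.0: B3->C3 leap 11st
  R2 @ bar4.0: A2/F3 m6 -> C3/G3 P5 similar
  R2 @ bar5.0: C3/G3 P5 -> D3/D4 P8 similar
  R4 @ bar8.2: F3/G4 M2 untreated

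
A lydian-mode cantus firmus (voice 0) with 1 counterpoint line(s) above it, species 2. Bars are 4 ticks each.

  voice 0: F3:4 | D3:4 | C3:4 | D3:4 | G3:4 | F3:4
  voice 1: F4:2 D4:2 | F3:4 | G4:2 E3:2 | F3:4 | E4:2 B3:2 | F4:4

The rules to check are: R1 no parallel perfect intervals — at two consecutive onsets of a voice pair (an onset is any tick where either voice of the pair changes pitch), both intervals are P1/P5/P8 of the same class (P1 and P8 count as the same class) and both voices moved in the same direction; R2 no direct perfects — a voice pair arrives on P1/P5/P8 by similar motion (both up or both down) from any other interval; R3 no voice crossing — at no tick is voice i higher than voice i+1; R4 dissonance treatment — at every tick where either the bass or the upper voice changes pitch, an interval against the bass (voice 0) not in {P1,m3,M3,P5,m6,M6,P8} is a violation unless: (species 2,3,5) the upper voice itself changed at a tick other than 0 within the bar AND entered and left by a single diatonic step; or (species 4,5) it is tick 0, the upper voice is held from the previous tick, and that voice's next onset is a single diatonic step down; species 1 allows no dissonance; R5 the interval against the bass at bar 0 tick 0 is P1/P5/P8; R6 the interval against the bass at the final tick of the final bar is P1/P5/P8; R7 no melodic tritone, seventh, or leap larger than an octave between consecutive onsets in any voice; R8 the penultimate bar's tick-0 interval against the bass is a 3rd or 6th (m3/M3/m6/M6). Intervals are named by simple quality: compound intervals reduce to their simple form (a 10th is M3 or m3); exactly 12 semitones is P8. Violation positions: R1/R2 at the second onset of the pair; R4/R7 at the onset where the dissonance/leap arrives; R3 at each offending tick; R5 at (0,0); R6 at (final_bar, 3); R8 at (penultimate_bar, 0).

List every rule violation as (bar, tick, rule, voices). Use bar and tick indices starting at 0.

(2, 0, R7, (1,))
(2, 2, R7, (1,))
(4, 0, R7, (1,))
(5, 0, R7, (1,))

bar 0: v0=F3 v1=F4 downbeat P8
bar 1: v0=D3 v1=F3 downbeat m3
bar 2: v0=C3 v1=G4 downbeat P5
bar 3: v0=D3 v1=F3 downbeat m3
bar 4: v0=G3 v1=E4 downbeat M6
bar 5: v0=F3 v1=F4 downbeat P8
  -> R7 @ bar 2 tick 0 v(1,): F3->G4 leap 14st
  -> R7 @ bar 2 tick 2 v(1,): G4->E3 leap 15st
  -> R7 @ bar 4 tick 0 v(1,): F3->E4 leap 11st
  -> R7 @ bar 5 tick 0 v(1,): B3->F4 leap 6st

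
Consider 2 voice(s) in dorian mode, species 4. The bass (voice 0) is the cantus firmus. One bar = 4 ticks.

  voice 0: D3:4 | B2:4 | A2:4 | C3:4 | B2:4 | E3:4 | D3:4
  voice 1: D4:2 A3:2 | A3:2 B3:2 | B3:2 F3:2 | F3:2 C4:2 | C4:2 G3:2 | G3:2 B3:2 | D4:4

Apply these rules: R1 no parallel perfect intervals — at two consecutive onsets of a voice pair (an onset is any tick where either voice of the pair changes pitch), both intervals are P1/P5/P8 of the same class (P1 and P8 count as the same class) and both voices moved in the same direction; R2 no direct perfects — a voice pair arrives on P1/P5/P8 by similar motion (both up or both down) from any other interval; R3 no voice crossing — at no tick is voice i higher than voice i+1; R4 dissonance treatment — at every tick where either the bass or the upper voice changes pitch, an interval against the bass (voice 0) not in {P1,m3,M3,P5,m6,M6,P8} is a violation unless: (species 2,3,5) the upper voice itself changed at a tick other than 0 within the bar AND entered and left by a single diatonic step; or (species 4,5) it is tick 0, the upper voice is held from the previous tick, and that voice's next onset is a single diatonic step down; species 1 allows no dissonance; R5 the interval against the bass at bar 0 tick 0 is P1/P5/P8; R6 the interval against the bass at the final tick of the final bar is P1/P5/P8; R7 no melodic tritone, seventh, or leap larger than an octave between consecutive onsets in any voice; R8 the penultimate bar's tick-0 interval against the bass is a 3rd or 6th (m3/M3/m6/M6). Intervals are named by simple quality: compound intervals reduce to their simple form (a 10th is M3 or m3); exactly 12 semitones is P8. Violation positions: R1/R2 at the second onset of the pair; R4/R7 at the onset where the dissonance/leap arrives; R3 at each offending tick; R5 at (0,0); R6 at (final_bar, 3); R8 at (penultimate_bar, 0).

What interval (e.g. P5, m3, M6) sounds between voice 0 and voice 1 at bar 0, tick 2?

P5

voice 0=D3 voice 1=A3 -> P5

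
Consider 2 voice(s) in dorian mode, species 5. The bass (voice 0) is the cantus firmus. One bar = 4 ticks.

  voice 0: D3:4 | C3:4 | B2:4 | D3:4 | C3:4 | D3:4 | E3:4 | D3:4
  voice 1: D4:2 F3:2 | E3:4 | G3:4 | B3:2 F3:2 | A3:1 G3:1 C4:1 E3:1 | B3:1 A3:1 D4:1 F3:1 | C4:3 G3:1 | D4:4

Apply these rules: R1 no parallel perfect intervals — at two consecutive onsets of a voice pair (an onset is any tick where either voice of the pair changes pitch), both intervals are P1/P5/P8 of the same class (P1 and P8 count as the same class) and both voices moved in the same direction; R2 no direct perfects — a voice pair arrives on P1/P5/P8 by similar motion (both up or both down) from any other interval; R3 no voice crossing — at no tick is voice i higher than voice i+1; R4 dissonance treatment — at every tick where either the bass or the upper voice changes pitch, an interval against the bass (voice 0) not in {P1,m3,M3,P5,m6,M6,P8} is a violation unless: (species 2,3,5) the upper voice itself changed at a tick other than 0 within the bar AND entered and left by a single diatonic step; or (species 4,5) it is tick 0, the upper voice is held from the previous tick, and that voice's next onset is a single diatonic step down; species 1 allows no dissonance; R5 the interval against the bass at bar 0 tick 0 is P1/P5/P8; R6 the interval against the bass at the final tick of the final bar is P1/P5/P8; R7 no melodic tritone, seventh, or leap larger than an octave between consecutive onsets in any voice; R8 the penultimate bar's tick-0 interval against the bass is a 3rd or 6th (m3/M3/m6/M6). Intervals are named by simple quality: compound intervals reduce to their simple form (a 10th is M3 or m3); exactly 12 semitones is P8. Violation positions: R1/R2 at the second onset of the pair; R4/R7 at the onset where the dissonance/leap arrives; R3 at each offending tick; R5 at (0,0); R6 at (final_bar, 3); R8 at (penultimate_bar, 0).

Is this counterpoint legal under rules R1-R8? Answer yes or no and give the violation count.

No (1 violations)

bar 0: v0=D3 v1=D4 (P8)
bar 1: v0=C3 v1=E3 (M3)
bar 2: v0=B2 v1=G3 (m6)
bar 3: v0=D3 v1=B3 (M6)
bar 4: v0=C3 v1=A3 (M6)
bar 5: v0=D3 v1=B3 (M6)
bar 6: v0=E3 v1=C4 (m6)
bar 7: v0=D3 v1=D4 (P8)
  R7 @ bar3.2: B3->F3 leap 6st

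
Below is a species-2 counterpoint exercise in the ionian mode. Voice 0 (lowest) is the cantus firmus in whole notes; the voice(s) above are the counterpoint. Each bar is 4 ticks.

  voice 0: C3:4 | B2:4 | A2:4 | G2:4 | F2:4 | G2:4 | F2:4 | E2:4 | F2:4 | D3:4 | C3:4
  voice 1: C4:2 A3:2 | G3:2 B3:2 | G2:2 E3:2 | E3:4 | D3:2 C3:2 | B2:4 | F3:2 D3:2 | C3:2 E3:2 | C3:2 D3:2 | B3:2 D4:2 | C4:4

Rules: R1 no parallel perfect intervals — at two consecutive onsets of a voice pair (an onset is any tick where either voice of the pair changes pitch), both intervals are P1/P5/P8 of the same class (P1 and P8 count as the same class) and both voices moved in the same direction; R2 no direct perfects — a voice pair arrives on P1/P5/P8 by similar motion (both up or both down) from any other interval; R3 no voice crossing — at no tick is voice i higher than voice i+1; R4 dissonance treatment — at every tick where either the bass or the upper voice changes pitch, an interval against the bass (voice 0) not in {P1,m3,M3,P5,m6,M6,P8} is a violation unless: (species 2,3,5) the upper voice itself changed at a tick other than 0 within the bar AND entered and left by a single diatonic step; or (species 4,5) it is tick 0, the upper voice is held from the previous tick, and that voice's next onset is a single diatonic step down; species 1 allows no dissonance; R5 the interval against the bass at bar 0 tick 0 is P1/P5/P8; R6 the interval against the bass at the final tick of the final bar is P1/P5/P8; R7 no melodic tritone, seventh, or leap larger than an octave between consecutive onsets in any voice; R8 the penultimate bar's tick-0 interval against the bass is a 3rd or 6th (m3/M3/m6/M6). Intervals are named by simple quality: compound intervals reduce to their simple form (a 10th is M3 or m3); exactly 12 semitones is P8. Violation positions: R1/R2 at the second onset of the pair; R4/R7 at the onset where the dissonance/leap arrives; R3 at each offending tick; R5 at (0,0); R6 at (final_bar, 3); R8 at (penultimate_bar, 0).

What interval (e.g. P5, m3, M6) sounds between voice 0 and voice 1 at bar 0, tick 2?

M6

voice 0=C3 voice 1=A3 -> M6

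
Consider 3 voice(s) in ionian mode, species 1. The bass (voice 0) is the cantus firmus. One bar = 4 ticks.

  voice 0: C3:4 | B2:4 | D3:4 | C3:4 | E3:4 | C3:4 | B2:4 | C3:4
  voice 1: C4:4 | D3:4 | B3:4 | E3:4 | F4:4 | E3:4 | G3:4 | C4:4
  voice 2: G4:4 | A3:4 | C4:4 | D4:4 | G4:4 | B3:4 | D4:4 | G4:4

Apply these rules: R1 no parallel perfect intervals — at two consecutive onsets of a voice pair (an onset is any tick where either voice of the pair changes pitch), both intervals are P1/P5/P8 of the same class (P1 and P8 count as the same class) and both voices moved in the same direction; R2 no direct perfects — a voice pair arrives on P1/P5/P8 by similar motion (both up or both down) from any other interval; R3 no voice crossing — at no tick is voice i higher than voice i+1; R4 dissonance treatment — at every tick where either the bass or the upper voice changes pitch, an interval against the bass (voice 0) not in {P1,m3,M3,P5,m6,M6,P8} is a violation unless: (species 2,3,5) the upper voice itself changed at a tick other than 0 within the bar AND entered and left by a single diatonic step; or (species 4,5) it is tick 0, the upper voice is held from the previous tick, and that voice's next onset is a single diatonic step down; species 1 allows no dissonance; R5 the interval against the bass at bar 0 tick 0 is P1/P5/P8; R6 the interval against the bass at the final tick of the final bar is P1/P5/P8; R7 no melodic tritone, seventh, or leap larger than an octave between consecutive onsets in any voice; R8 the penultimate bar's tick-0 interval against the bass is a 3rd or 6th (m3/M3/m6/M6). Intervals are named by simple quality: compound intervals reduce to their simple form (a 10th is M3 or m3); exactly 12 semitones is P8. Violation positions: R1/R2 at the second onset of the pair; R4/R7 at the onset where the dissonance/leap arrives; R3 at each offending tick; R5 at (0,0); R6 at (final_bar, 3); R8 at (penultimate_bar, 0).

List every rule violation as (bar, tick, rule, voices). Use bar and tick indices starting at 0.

(1, 0, R1, (1, 2))
(1, 0, R4, (0, 2))
(1, 0, R7, (1,))
(1, 0, R7, (2,))
(2, 0, R4, (0, 2))
(3, 0, R4, (0, 2))
(4, 0, R4, (0, 1))
(4, 0, R7, (1,))
(5, 0, R2, (1, 2))
(5, 0, R4, (0, 2))
(5, 0, R7, (1,))
(6, 0, R1, (1, 2))
(7, 0, R1, (1, 2))
(7, 0, R2, (0, 1))
(7, 0, R2, (0, 2))

bar 0: v0=C3 v1=C4 v2=G4 downbeat P5
bar 1: v0=B2 v1=D3 v2=A3 downbeat m7
bar 2: v0=D3 v1=B3 v2=C4 downbeat m7
bar 3: v0=C3 v1=E3 v2=D4 downbeat M2
bar 4: v0=E3 v1=F4 v2=G4 downbeat m3
bar 5: v0=C3 v1=E3 v2=B3 downbeat M7
bar 6: v0=B2 v1=G3 v2=D4 downbeat m3
bar 7: v0=C3 v1=C4 v2=G4 downbeat P5
  -> R1 @ bar 1 tick 0 v(1, 2): C4/G4 P5 -> D3/A3 P5 similar
  -> R4 @ bar 1 tick 0 v(0, 2): B2/A3 m7 untreated
  -> R7 @ bar 1 tick 0 v(1,): C4->D3 leap 10st
  -> R7 @ bar 1 tick 0 v(2,): G4->A3 leap 10st
  -> R4 @ bar 2 tick 0 v(0, 2): D3/C4 m7 untreated
  -> R4 @ bar 3 tick 0 v(0, 2): C3/D4 M2 untreated
  -> R4 @ bar 4 tick 0 v(0, 1): E3/F4 m2 untreated
  -> R7 @ bar 4 tick 0 v(1,): E3->F4 leap 13st
  -> R2 @ bar 5 tick 0 v(1, 2): F4/G4 M2 -> E3/B3 P5 similar
  -> R4 @ bar 5 tick 0 v(0, 2): C3/B3 M7 untreated
  -> R7 @ bar 5 tick 0 v(1,): F4->E3 leap 13st
  -> R1 @ bar 6 tick 0 v(1, 2): E3/B3 P5 -> G3/D4 P5 similar
  -> R1 @ bar 7 tick 0 v(1, 2): G3/D4 P5 -> C4/G4 P5 similar
  -> R2 @ bar 7 tick 0 v(0, 1): B2/G3 m6 -> C3/C4 P8 similar
  -> R2 @ bar 7 tick 0 v(0, 2): B2/D4 m3 -> C3/G4 P5 similar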